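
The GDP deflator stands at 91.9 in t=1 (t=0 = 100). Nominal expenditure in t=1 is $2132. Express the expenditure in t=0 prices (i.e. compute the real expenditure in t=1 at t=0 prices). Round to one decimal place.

Real = Nominal ÷ (Index/100) = 2132 ÷ (91.9/100)
     = 2132 ÷ 0.919 = 2319.9129

2319.9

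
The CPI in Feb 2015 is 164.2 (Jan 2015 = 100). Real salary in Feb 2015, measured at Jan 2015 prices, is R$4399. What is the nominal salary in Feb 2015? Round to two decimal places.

Nominal = Real × (Index/100) = 4399 × (164.2/100)
        = 4399 × 1.642 = 7223.1580

7223.16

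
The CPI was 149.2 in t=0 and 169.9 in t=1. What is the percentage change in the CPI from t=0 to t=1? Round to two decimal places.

Change = (169.9 − 149.2) / 149.2 × 100
       = 20.7 / 149.2 × 100 = 13.8740%

13.87%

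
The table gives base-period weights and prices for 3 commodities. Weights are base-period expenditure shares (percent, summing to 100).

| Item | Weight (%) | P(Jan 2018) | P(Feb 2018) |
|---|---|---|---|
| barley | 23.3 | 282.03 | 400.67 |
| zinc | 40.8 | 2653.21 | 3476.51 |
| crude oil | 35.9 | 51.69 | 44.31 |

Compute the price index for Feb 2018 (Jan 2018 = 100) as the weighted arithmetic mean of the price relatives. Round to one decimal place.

barley: 23.3 × (400.67/282.03) = 23.3 × 1.420664 = 33.1015
zinc: 40.8 × (3476.51/2653.21) = 40.8 × 1.310303 = 53.4604
crude oil: 35.9 × (44.31/51.69) = 35.9 × 0.857226 = 30.7744
Index = Σ wᵢ·(p₁ᵢ/p₀ᵢ) = 33.1015 + 53.4604 + 30.7744 = 117.3363

117.3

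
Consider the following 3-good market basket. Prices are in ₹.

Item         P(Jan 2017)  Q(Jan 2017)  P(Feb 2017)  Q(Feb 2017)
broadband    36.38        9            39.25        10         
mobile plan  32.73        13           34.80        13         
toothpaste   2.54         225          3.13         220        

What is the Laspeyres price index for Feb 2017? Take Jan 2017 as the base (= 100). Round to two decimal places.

Laspeyres price index uses base-period quantities as weights.
ΣP(Feb 2017)·Q(Jan 2017) = 39.25×9 + 34.80×13 + 3.13×225 = 353.25 + 452.4 + 704.25 = 1509.9
ΣP(Jan 2017)·Q(Jan 2017) = 36.38×9 + 32.73×13 + 2.54×225 = 327.42 + 425.49 + 571.5 = 1324.41
Index = 1509.9 / 1324.41 × 100 = 114.0055

114.01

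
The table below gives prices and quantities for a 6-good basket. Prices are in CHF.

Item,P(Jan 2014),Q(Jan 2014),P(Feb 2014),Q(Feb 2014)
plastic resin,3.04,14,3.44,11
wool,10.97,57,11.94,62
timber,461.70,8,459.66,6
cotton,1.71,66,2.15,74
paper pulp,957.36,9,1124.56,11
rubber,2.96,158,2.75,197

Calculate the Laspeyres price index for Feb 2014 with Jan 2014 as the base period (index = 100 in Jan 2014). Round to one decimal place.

Laspeyres price index uses base-period quantities as weights.
ΣP(Feb 2014)·Q(Jan 2014) = 3.44×14 + 11.94×57 + 459.66×8 + 2.15×66 + 1124.56×9 + 2.75×158 = 48.16 + 680.58 + 3677.28 + 141.9 + 10121.04 + 434.5 = 15103.46
ΣP(Jan 2014)·Q(Jan 2014) = 3.04×14 + 10.97×57 + 461.70×8 + 1.71×66 + 957.36×9 + 2.96×158 = 42.56 + 625.29 + 3693.6 + 112.86 + 8616.24 + 467.68 = 13558.23
Index = 15103.46 / 13558.23 × 100 = 111.3970

111.4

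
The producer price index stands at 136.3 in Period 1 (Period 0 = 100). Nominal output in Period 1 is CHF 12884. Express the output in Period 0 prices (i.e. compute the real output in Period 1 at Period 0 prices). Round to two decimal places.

Real = Nominal ÷ (Index/100) = 12884 ÷ (136.3/100)
     = 12884 ÷ 1.363 = 9452.6779

9452.68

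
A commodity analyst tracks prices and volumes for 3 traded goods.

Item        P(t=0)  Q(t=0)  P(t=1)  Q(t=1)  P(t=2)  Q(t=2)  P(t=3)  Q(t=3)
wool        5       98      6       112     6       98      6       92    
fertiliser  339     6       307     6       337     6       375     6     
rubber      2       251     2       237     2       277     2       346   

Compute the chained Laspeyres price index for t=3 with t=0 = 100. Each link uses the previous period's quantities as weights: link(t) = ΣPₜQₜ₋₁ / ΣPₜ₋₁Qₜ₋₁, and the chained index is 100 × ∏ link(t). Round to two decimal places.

Link t=0→t=1:
ΣP(t=1)Q(t=0) = 6×98 + 307×6 + 2×251 = 588 + 1842 + 502 = 2932
ΣP(t=0)Q(t=0) = 5×98 + 339×6 + 2×251 = 490 + 2034 + 502 = 3026
link = 2932/3026 = 0.968936
Link t=1→t=2:
ΣP(t=2)Q(t=1) = 6×112 + 337×6 + 2×237 = 672 + 2022 + 474 = 3168
ΣP(t=1)Q(t=1) = 6×112 + 307×6 + 2×237 = 672 + 1842 + 474 = 2988
link = 3168/2988 = 1.060241
Link t=2→t=3:
ΣP(t=3)Q(t=2) = 6×98 + 375×6 + 2×277 = 588 + 2250 + 554 = 3392
ΣP(t=2)Q(t=2) = 6×98 + 337×6 + 2×277 = 588 + 2022 + 554 = 3164
link = 3392/3164 = 1.072061
Chained index = 100 × 0.968936 × 1.060241 × 1.072061 = 110.1334

110.13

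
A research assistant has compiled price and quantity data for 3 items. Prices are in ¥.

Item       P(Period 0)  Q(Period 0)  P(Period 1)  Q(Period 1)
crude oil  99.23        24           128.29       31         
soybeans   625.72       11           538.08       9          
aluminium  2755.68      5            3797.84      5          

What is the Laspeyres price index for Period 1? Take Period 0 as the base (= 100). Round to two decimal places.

Laspeyres price index uses base-period quantities as weights.
ΣP(Period 1)·Q(Period 0) = 128.29×24 + 538.08×11 + 3797.84×5 = 3078.96 + 5918.88 + 18989.2 = 27987.04
ΣP(Period 0)·Q(Period 0) = 99.23×24 + 625.72×11 + 2755.68×5 = 2381.52 + 6882.92 + 13778.4 = 23042.84
Index = 27987.04 / 23042.84 × 100 = 121.4566

121.46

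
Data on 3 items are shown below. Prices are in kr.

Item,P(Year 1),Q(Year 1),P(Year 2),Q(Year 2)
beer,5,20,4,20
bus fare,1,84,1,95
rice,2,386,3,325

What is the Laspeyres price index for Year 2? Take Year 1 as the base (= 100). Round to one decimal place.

138.3

Laspeyres price index uses base-period quantities as weights.
ΣP(Year 2)·Q(Year 1) = 4×20 + 1×84 + 3×386 = 80 + 84 + 1158 = 1322
ΣP(Year 1)·Q(Year 1) = 5×20 + 1×84 + 2×386 = 100 + 84 + 772 = 956
Index = 1322 / 956 × 100 = 138.2845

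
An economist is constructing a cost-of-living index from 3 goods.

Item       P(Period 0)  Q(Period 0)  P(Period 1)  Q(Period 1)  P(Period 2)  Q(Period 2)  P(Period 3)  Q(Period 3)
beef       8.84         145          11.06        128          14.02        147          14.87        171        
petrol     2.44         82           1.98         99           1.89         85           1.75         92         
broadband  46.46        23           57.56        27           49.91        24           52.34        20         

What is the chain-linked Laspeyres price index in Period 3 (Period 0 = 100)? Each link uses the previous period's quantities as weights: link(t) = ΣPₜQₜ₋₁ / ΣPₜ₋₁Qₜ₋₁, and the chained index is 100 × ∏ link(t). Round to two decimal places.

133.79

Link Period 0→Period 1:
ΣP(Period 1)Q(Period 0) = 11.06×145 + 1.98×82 + 57.56×23 = 1603.7 + 162.36 + 1323.88 = 3089.94
ΣP(Period 0)Q(Period 0) = 8.84×145 + 2.44×82 + 46.46×23 = 1281.8 + 200.08 + 1068.58 = 2550.46
link = 3089.94/2550.46 = 1.211523
Link Period 1→Period 2:
ΣP(Period 2)Q(Period 1) = 14.02×128 + 1.89×99 + 49.91×27 = 1794.56 + 187.11 + 1347.57 = 3329.24
ΣP(Period 1)Q(Period 1) = 11.06×128 + 1.98×99 + 57.56×27 = 1415.68 + 196.02 + 1554.12 = 3165.82
link = 3329.24/3165.82 = 1.051620
Link Period 2→Period 3:
ΣP(Period 3)Q(Period 2) = 14.87×147 + 1.75×85 + 52.34×24 = 2185.89 + 148.75 + 1256.16 = 3590.8
ΣP(Period 2)Q(Period 2) = 14.02×147 + 1.89×85 + 49.91×24 = 2060.94 + 160.65 + 1197.84 = 3419.43
link = 3590.8/3419.43 = 1.050117
Chained index = 100 × 1.211523 × 1.051620 × 1.050117 = 133.7913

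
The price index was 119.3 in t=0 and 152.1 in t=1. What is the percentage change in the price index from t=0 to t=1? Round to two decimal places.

27.49%

Change = (152.1 − 119.3) / 119.3 × 100
       = 32.8 / 119.3 × 100 = 27.4937%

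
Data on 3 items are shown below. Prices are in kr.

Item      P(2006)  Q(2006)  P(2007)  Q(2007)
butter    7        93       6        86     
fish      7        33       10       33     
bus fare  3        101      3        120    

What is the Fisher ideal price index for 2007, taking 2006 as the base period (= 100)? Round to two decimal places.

Laspeyres component (base-period weights):
ΣP(2007)Q(2006) = 6×93 + 10×33 + 3×101 = 558 + 330 + 303 = 1191
ΣP(2006)Q(2006) = 7×93 + 7×33 + 3×101 = 651 + 231 + 303 = 1185
L = 1191 / 1185 × 100 = 100.5063
Paasche component (current-period weights):
ΣP(2007)Q(2007) = 6×86 + 10×33 + 3×120 = 516 + 330 + 360 = 1206
ΣP(2006)Q(2007) = 7×86 + 7×33 + 3×120 = 602 + 231 + 360 = 1193
P = 1206 / 1193 × 100 = 101.0897
Fisher = √(L × P) = √(100.5063 × 101.0897) = 100.7976

100.80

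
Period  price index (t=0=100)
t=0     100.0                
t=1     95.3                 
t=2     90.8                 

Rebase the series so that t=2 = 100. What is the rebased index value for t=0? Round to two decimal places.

110.13

Rebased(t=0) = 100.0 / 90.8 × 100 = 110.1322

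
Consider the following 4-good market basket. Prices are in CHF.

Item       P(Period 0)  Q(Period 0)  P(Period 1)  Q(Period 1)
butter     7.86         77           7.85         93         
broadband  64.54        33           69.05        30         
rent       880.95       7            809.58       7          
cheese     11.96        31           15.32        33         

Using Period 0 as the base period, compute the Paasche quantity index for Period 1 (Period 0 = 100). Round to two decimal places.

Paasche quantity index uses current-period prices as weights.
ΣP(Period 1)·Q(Period 1) = 7.85×93 + 69.05×30 + 809.58×7 + 15.32×33 = 730.05 + 2071.5 + 5667.06 + 505.56 = 8974.17
ΣP(Period 1)·Q(Period 0) = 7.85×77 + 69.05×33 + 809.58×7 + 15.32×31 = 604.45 + 2278.65 + 5667.06 + 474.92 = 9025.08
Index = 8974.17 / 9025.08 × 100 = 99.4359

99.44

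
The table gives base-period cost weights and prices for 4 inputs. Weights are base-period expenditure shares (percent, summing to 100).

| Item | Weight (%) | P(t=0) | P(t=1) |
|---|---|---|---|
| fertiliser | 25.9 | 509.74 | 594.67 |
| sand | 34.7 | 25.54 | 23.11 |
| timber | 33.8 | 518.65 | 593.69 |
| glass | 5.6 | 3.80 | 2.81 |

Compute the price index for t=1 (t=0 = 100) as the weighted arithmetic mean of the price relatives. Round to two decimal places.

104.45

fertiliser: 25.9 × (594.67/509.74) = 25.9 × 1.166614 = 30.2153
sand: 34.7 × (23.11/25.54) = 34.7 × 0.904855 = 31.3985
timber: 33.8 × (593.69/518.65) = 33.8 × 1.144683 = 38.6903
glass: 5.6 × (2.81/3.80) = 5.6 × 0.739474 = 4.1411
Index = Σ wᵢ·(p₁ᵢ/p₀ᵢ) = 30.2153 + 31.3985 + 38.6903 + 4.1411 = 104.4451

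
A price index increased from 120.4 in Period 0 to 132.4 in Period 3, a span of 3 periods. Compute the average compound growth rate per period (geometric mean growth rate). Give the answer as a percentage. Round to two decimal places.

Growth factor = (132.4/120.4)^(1/3) = (1.099668)^(1/3) = 1.032176
Growth rate = 1.032176 − 1 = 0.032176 = 3.2176%

3.22%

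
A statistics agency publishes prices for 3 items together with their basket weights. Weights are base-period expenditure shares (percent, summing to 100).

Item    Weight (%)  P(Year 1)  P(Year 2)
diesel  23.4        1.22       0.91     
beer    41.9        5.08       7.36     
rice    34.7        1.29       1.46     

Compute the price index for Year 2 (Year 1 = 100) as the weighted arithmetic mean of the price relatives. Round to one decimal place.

117.4

diesel: 23.4 × (0.91/1.22) = 23.4 × 0.745902 = 17.4541
beer: 41.9 × (7.36/5.08) = 41.9 × 1.448819 = 60.7055
rice: 34.7 × (1.46/1.29) = 34.7 × 1.131783 = 39.2729
Index = Σ wᵢ·(p₁ᵢ/p₀ᵢ) = 17.4541 + 60.7055 + 39.2729 = 117.4325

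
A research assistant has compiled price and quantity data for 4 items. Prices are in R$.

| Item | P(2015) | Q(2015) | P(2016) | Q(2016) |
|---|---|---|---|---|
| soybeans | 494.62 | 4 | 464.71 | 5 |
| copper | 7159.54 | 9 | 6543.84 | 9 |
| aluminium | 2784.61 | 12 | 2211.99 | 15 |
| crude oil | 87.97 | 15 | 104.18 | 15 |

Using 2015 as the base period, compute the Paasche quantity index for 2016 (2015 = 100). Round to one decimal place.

108.0

Paasche quantity index uses current-period prices as weights.
ΣP(2016)·Q(2016) = 464.71×5 + 6543.84×9 + 2211.99×15 + 104.18×15 = 2323.55 + 58894.56 + 33179.85 + 1562.7 = 95960.66
ΣP(2016)·Q(2015) = 464.71×4 + 6543.84×9 + 2211.99×12 + 104.18×15 = 1858.84 + 58894.56 + 26543.88 + 1562.7 = 88859.98
Index = 95960.66 / 88859.98 × 100 = 107.9909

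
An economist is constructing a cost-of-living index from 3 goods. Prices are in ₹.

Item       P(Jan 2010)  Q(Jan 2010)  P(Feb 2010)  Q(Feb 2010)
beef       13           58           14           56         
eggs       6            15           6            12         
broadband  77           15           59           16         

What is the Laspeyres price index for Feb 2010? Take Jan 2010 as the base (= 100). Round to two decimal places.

Laspeyres price index uses base-period quantities as weights.
ΣP(Feb 2010)·Q(Jan 2010) = 14×58 + 6×15 + 59×15 = 812 + 90 + 885 = 1787
ΣP(Jan 2010)·Q(Jan 2010) = 13×58 + 6×15 + 77×15 = 754 + 90 + 1155 = 1999
Index = 1787 / 1999 × 100 = 89.3947

89.39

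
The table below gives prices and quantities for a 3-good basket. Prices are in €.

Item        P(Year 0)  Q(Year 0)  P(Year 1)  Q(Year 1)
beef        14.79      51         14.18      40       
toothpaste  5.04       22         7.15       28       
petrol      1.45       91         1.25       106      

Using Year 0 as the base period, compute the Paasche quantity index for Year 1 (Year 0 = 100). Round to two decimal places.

90.51

Paasche quantity index uses current-period prices as weights.
ΣP(Year 1)·Q(Year 1) = 14.18×40 + 7.15×28 + 1.25×106 = 567.2 + 200.2 + 132.5 = 899.9
ΣP(Year 1)·Q(Year 0) = 14.18×51 + 7.15×22 + 1.25×91 = 723.18 + 157.3 + 113.75 = 994.23
Index = 899.9 / 994.23 × 100 = 90.5123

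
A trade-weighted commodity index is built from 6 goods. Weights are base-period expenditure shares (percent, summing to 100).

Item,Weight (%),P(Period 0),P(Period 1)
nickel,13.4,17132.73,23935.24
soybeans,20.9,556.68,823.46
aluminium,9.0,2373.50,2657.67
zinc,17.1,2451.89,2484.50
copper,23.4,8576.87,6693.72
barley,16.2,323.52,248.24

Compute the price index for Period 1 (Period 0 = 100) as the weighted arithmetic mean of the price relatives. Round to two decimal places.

107.73

nickel: 13.4 × (23935.24/17132.73) = 13.4 × 1.397048 = 18.7204
soybeans: 20.9 × (823.46/556.68) = 20.9 × 1.479234 = 30.9160
aluminium: 9.0 × (2657.67/2373.50) = 9.0 × 1.119726 = 10.0775
zinc: 17.1 × (2484.50/2451.89) = 17.1 × 1.013300 = 17.3274
copper: 23.4 × (6693.72/8576.87) = 23.4 × 0.780439 = 18.2623
barley: 16.2 × (248.24/323.52) = 16.2 × 0.767310 = 12.4304
Index = Σ wᵢ·(p₁ᵢ/p₀ᵢ) = 18.7204 + 30.9160 + 10.0775 + 17.3274 + 18.2623 + 12.4304 = 107.7341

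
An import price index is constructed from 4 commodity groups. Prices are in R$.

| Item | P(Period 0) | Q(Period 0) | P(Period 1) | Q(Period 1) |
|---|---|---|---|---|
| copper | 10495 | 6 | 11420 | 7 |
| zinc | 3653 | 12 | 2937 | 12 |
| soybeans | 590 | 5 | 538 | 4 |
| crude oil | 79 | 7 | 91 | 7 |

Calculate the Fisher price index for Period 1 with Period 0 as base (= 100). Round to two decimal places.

Laspeyres component (base-period weights):
ΣP(Period 1)Q(Period 0) = 11420×6 + 2937×12 + 538×5 + 91×7 = 68520 + 35244 + 2690 + 637 = 107091
ΣP(Period 0)Q(Period 0) = 10495×6 + 3653×12 + 590×5 + 79×7 = 62970 + 43836 + 2950 + 553 = 110309
L = 107091 / 110309 × 100 = 97.0827
Paasche component (current-period weights):
ΣP(Period 1)Q(Period 1) = 11420×7 + 2937×12 + 538×4 + 91×7 = 79940 + 35244 + 2152 + 637 = 117973
ΣP(Period 0)Q(Period 1) = 10495×7 + 3653×12 + 590×4 + 79×7 = 73465 + 43836 + 2360 + 553 = 120214
P = 117973 / 120214 × 100 = 98.1358
Fisher = √(L × P) = √(97.0827 × 98.1358) = 97.6079

97.61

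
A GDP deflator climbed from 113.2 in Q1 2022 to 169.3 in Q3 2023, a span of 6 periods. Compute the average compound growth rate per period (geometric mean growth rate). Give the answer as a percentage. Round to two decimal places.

Growth factor = (169.3/113.2)^(1/6) = (1.495583)^(1/6) = 1.069387
Growth rate = 1.069387 − 1 = 0.069387 = 6.9387%

6.94%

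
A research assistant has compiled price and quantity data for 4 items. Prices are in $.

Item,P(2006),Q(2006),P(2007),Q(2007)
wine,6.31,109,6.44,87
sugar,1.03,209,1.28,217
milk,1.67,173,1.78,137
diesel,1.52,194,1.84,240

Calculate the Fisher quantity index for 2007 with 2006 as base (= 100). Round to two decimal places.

Laspeyres component (base-period weights):
ΣP(2006)Q(2007) = 6.31×87 + 1.03×217 + 1.67×137 + 1.52×240 = 548.97 + 223.51 + 228.79 + 364.8 = 1366.07
ΣP(2006)Q(2006) = 6.31×109 + 1.03×209 + 1.67×173 + 1.52×194 = 687.79 + 215.27 + 288.91 + 294.88 = 1486.85
L = 1366.07 / 1486.85 × 100 = 91.8768
Paasche component (current-period weights):
ΣP(2007)Q(2007) = 6.44×87 + 1.28×217 + 1.78×137 + 1.84×240 = 560.28 + 277.76 + 243.86 + 441.6 = 1523.5
ΣP(2007)Q(2006) = 6.44×109 + 1.28×209 + 1.78×173 + 1.84×194 = 701.96 + 267.52 + 307.94 + 356.96 = 1634.38
P = 1523.5 / 1634.38 × 100 = 93.2158
Fisher = √(L × P) = √(91.8768 × 93.2158) = 92.5439

92.54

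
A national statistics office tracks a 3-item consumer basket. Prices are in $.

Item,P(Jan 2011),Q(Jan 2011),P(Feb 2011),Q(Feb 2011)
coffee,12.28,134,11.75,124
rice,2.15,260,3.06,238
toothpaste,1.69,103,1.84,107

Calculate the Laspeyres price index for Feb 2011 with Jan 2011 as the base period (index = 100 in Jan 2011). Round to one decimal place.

107.6

Laspeyres price index uses base-period quantities as weights.
ΣP(Feb 2011)·Q(Jan 2011) = 11.75×134 + 3.06×260 + 1.84×103 = 1574.5 + 795.6 + 189.52 = 2559.62
ΣP(Jan 2011)·Q(Jan 2011) = 12.28×134 + 2.15×260 + 1.69×103 = 1645.52 + 559 + 174.07 = 2378.59
Index = 2559.62 / 2378.59 × 100 = 107.6108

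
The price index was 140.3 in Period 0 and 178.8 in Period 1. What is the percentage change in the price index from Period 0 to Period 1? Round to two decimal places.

Change = (178.8 − 140.3) / 140.3 × 100
       = 38.5 / 140.3 × 100 = 27.4412%

27.44%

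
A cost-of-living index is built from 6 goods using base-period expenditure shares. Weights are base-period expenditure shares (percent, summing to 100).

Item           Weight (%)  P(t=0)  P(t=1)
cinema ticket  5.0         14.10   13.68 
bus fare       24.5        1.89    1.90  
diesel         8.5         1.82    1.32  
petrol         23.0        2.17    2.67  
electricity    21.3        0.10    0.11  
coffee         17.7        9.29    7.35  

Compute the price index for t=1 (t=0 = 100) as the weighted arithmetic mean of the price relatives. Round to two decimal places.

cinema ticket: 5.0 × (13.68/14.10) = 5.0 × 0.970213 = 4.8511
bus fare: 24.5 × (1.90/1.89) = 24.5 × 1.005291 = 24.6296
diesel: 8.5 × (1.32/1.82) = 8.5 × 0.725275 = 6.1648
petrol: 23.0 × (2.67/2.17) = 23.0 × 1.230415 = 28.2995
electricity: 21.3 × (0.11/0.10) = 21.3 × 1.100000 = 23.4300
coffee: 17.7 × (7.35/9.29) = 17.7 × 0.791173 = 14.0038
Index = Σ wᵢ·(p₁ᵢ/p₀ᵢ) = 4.8511 + 24.6296 + 6.1648 + 28.2995 + 23.4300 + 14.0038 = 101.3788

101.38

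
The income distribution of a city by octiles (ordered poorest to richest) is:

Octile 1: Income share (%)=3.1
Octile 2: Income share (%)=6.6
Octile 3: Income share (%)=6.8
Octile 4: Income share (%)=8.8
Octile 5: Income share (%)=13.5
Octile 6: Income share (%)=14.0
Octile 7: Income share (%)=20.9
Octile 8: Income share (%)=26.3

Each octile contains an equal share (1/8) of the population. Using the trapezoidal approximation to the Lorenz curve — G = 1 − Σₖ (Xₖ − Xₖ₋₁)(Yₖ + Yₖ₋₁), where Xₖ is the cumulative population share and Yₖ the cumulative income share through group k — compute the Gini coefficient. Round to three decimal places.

0.325

Cumulative income shares Yₖ: 0.0310, 0.0970, 0.1650, 0.2530, 0.3880, 0.5280, 0.7370, 1.0000
Σ (Xₖ−Xₖ₋₁)(Yₖ+Yₖ₋₁) = (1/8)(0.0310+0.0000) + (1/8)(0.0970+0.0310) + (1/8)(0.1650+0.0970) + (1/8)(0.2530+0.1650) + (1/8)(0.3880+0.2530) + (1/8)(0.5280+0.3880) + (1/8)(0.7370+0.5280) + (1/8)(1.0000+0.7370)
  = 0.0039 + 0.0160 + 0.0328 + 0.0523 + 0.0801 + 0.1145 + 0.1581 + 0.2171 = 0.6748
G = 1 − 0.6748 = 0.3252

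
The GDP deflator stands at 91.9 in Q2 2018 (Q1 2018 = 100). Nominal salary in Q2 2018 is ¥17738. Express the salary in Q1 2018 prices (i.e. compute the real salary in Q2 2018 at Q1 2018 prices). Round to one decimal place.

Real = Nominal ÷ (Index/100) = 17738 ÷ (91.9/100)
     = 17738 ÷ 0.919 = 19301.4146

19301.4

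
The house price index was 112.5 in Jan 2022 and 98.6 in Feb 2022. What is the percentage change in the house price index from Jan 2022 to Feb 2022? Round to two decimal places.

Change = (98.6 − 112.5) / 112.5 × 100
       = -13.9 / 112.5 × 100 = -12.3556%

-12.36%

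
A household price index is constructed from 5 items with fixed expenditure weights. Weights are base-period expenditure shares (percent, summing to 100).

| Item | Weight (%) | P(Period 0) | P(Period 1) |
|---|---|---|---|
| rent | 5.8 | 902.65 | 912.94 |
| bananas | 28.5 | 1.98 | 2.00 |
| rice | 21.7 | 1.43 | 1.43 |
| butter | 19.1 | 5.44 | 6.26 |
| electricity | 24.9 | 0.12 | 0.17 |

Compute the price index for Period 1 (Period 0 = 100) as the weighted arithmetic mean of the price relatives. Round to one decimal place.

113.6

rent: 5.8 × (912.94/902.65) = 5.8 × 1.011400 = 5.8661
bananas: 28.5 × (2.00/1.98) = 28.5 × 1.010101 = 28.7879
rice: 21.7 × (1.43/1.43) = 21.7 × 1.000000 = 21.7000
butter: 19.1 × (6.26/5.44) = 19.1 × 1.150735 = 21.9790
electricity: 24.9 × (0.17/0.12) = 24.9 × 1.416667 = 35.2750
Index = Σ wᵢ·(p₁ᵢ/p₀ᵢ) = 5.8661 + 28.7879 + 21.7000 + 21.9790 + 35.2750 = 113.6080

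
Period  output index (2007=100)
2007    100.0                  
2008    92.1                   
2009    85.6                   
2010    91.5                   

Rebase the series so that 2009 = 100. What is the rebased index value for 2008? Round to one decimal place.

107.6

Rebased(2008) = 92.1 / 85.6 × 100 = 107.5935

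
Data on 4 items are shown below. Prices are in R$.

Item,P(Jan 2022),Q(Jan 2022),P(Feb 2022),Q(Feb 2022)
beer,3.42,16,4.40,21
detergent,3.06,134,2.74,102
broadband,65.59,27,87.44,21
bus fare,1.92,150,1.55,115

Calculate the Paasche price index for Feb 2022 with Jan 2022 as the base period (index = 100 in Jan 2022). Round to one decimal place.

120.4

Paasche price index uses current-period quantities as weights.
ΣP(Feb 2022)·Q(Feb 2022) = 4.40×21 + 2.74×102 + 87.44×21 + 1.55×115 = 92.4 + 279.48 + 1836.24 + 178.25 = 2386.37
ΣP(Jan 2022)·Q(Feb 2022) = 3.42×21 + 3.06×102 + 65.59×21 + 1.92×115 = 71.82 + 312.12 + 1377.39 + 220.8 = 1982.13
Index = 2386.37 / 1982.13 × 100 = 120.3942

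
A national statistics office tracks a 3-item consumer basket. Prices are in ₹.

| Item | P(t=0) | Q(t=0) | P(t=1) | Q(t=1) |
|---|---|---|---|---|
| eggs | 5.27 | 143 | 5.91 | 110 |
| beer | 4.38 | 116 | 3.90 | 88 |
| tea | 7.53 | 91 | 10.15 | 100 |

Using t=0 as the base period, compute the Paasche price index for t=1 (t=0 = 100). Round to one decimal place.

116.9

Paasche price index uses current-period quantities as weights.
ΣP(t=1)·Q(t=1) = 5.91×110 + 3.90×88 + 10.15×100 = 650.1 + 343.2 + 1015 = 2008.3
ΣP(t=0)·Q(t=1) = 5.27×110 + 4.38×88 + 7.53×100 = 579.7 + 385.44 + 753 = 1718.14
Index = 2008.3 / 1718.14 × 100 = 116.8880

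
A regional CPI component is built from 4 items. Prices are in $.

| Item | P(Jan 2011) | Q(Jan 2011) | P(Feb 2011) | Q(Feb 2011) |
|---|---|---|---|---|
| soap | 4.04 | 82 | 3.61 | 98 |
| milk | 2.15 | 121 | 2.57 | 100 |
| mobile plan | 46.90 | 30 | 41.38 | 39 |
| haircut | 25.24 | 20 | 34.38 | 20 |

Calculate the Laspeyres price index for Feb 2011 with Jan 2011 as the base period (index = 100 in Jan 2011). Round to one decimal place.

Laspeyres price index uses base-period quantities as weights.
ΣP(Feb 2011)·Q(Jan 2011) = 3.61×82 + 2.57×121 + 41.38×30 + 34.38×20 = 296.02 + 310.97 + 1241.4 + 687.6 = 2535.99
ΣP(Jan 2011)·Q(Jan 2011) = 4.04×82 + 2.15×121 + 46.90×30 + 25.24×20 = 331.28 + 260.15 + 1407 + 504.8 = 2503.23
Index = 2535.99 / 2503.23 × 100 = 101.3087

101.3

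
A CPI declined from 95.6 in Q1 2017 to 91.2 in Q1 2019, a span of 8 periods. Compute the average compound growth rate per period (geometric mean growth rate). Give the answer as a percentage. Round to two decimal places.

-0.59%

Growth factor = (91.2/95.6)^(1/8) = (0.953975)^(1/8) = 0.994128
Growth rate = 0.994128 − 1 = -0.005872 = -0.5872%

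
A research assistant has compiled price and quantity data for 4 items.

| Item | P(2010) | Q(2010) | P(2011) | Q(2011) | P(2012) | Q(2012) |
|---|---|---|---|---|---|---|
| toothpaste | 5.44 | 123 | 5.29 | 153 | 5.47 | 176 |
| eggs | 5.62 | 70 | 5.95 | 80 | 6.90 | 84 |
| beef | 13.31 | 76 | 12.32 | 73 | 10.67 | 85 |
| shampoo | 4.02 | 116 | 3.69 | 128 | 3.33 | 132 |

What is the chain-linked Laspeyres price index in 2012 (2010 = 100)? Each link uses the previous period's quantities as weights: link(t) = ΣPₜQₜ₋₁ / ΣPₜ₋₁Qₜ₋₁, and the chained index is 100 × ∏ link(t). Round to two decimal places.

Link 2010→2011:
ΣP(2011)Q(2010) = 5.29×123 + 5.95×70 + 12.32×76 + 3.69×116 = 650.67 + 416.5 + 936.32 + 428.04 = 2431.53
ΣP(2010)Q(2010) = 5.44×123 + 5.62×70 + 13.31×76 + 4.02×116 = 669.12 + 393.4 + 1011.56 + 466.32 = 2540.4
link = 2431.53/2540.4 = 0.957145
Link 2011→2012:
ΣP(2012)Q(2011) = 5.47×153 + 6.90×80 + 10.67×73 + 3.33×128 = 836.91 + 552 + 778.91 + 426.24 = 2594.06
ΣP(2011)Q(2011) = 5.29×153 + 5.95×80 + 12.32×73 + 3.69×128 = 809.37 + 476 + 899.36 + 472.32 = 2657.05
link = 2594.06/2657.05 = 0.976293
Chained index = 100 × 0.957145 × 0.976293 = 93.4454

93.45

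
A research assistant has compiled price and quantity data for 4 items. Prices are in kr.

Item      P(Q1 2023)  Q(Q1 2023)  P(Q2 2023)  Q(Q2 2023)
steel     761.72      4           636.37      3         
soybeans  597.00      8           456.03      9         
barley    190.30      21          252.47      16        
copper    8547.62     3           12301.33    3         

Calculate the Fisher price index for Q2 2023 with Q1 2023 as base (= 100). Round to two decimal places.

Laspeyres component (base-period weights):
ΣP(Q2 2023)Q(Q1 2023) = 636.37×4 + 456.03×8 + 252.47×21 + 12301.33×3 = 2545.48 + 3648.24 + 5301.87 + 36903.99 = 48399.58
ΣP(Q1 2023)Q(Q1 2023) = 761.72×4 + 597.00×8 + 190.30×21 + 8547.62×3 = 3046.88 + 4776 + 3996.3 + 25642.86 = 37462.04
L = 48399.58 / 37462.04 × 100 = 129.1963
Paasche component (current-period weights):
ΣP(Q2 2023)Q(Q2 2023) = 636.37×3 + 456.03×9 + 252.47×16 + 12301.33×3 = 1909.11 + 4104.27 + 4039.52 + 36903.99 = 46956.89
ΣP(Q1 2023)Q(Q2 2023) = 761.72×3 + 597.00×9 + 190.30×16 + 8547.62×3 = 2285.16 + 5373 + 3044.8 + 25642.86 = 36345.82
P = 46956.89 / 36345.82 × 100 = 129.1947
Fisher = √(L × P) = √(129.1963 × 129.1947) = 129.1955

129.20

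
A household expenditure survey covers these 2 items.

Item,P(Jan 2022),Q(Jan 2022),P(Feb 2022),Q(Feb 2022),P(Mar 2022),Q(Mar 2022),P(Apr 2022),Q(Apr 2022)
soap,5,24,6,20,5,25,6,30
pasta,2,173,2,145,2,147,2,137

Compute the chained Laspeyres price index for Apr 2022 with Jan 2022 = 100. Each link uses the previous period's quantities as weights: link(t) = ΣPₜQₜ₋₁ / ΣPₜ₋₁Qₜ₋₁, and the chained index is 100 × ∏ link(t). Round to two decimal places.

Link Jan 2022→Feb 2022:
ΣP(Feb 2022)Q(Jan 2022) = 6×24 + 2×173 = 144 + 346 = 490
ΣP(Jan 2022)Q(Jan 2022) = 5×24 + 2×173 = 120 + 346 = 466
link = 490/466 = 1.051502
Link Feb 2022→Mar 2022:
ΣP(Mar 2022)Q(Feb 2022) = 5×20 + 2×145 = 100 + 290 = 390
ΣP(Feb 2022)Q(Feb 2022) = 6×20 + 2×145 = 120 + 290 = 410
link = 390/410 = 0.951220
Link Mar 2022→Apr 2022:
ΣP(Apr 2022)Q(Mar 2022) = 6×25 + 2×147 = 150 + 294 = 444
ΣP(Mar 2022)Q(Mar 2022) = 5×25 + 2×147 = 125 + 294 = 419
link = 444/419 = 1.059666
Chained index = 100 × 1.051502 × 0.951220 × 1.059666 = 105.9888

105.99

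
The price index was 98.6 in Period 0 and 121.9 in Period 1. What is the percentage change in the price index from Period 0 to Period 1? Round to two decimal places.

23.63%

Change = (121.9 − 98.6) / 98.6 × 100
       = 23.3 / 98.6 × 100 = 23.6308%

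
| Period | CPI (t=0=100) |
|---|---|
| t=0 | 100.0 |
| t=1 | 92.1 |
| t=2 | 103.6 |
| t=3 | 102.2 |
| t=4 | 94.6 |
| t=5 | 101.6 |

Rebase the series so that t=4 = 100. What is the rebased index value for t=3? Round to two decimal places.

108.03

Rebased(t=3) = 102.2 / 94.6 × 100 = 108.0338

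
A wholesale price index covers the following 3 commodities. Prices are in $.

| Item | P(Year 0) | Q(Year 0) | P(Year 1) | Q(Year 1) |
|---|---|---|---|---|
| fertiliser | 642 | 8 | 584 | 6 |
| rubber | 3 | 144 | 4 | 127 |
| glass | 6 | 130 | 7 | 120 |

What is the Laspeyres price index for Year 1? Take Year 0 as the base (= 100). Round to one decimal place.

97.0

Laspeyres price index uses base-period quantities as weights.
ΣP(Year 1)·Q(Year 0) = 584×8 + 4×144 + 7×130 = 4672 + 576 + 910 = 6158
ΣP(Year 0)·Q(Year 0) = 642×8 + 3×144 + 6×130 = 5136 + 432 + 780 = 6348
Index = 6158 / 6348 × 100 = 97.0069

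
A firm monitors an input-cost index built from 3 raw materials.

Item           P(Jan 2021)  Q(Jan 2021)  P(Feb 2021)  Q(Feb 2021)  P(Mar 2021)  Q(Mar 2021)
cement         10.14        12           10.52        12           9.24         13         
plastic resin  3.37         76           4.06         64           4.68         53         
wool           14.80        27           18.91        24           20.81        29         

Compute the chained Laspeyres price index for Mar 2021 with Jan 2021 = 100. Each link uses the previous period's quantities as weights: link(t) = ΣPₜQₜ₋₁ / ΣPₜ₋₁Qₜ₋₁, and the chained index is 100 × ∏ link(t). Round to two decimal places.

131.73

Link Jan 2021→Feb 2021:
ΣP(Feb 2021)Q(Jan 2021) = 10.52×12 + 4.06×76 + 18.91×27 = 126.24 + 308.56 + 510.57 = 945.37
ΣP(Jan 2021)Q(Jan 2021) = 10.14×12 + 3.37×76 + 14.80×27 = 121.68 + 256.12 + 399.6 = 777.4
link = 945.37/777.4 = 1.216066
Link Feb 2021→Mar 2021:
ΣP(Mar 2021)Q(Feb 2021) = 9.24×12 + 4.68×64 + 20.81×24 = 110.88 + 299.52 + 499.44 = 909.84
ΣP(Feb 2021)Q(Feb 2021) = 10.52×12 + 4.06×64 + 18.91×24 = 126.24 + 259.84 + 453.84 = 839.92
link = 909.84/839.92 = 1.083246
Chained index = 100 × 1.216066 × 1.083246 = 131.7299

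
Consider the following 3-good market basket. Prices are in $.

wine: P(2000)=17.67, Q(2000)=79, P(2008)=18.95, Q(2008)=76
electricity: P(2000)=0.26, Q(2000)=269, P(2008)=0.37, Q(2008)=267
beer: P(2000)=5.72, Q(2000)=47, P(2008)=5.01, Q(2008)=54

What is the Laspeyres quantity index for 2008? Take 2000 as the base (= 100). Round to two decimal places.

99.22

Laspeyres quantity index uses base-period prices as weights.
ΣP(2000)·Q(2008) = 17.67×76 + 0.26×267 + 5.72×54 = 1342.92 + 69.42 + 308.88 = 1721.22
ΣP(2000)·Q(2000) = 17.67×79 + 0.26×269 + 5.72×47 = 1395.93 + 69.94 + 268.84 = 1734.71
Index = 1721.22 / 1734.71 × 100 = 99.2223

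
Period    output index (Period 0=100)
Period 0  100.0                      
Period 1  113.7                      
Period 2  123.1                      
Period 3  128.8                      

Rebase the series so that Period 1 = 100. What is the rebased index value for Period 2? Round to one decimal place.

Rebased(Period 2) = 123.1 / 113.7 × 100 = 108.2674

108.3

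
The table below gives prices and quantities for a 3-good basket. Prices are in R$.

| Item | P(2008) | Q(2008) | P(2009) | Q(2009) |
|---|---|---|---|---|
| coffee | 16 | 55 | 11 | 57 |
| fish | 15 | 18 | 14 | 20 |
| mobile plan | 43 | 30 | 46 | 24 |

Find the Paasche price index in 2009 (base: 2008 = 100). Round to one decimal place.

89.6

Paasche price index uses current-period quantities as weights.
ΣP(2009)·Q(2009) = 11×57 + 14×20 + 46×24 = 627 + 280 + 1104 = 2011
ΣP(2008)·Q(2009) = 16×57 + 15×20 + 43×24 = 912 + 300 + 1032 = 2244
Index = 2011 / 2244 × 100 = 89.6168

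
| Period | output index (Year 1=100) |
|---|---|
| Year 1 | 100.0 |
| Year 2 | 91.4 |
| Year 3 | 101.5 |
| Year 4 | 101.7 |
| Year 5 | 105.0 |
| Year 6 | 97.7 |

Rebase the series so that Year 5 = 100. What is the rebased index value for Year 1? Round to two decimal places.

Rebased(Year 1) = 100.0 / 105.0 × 100 = 95.2381

95.24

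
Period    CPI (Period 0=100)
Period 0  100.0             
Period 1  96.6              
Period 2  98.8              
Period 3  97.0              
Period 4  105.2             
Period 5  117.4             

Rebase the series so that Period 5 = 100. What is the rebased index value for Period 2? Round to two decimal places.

Rebased(Period 2) = 98.8 / 117.4 × 100 = 84.1567

84.16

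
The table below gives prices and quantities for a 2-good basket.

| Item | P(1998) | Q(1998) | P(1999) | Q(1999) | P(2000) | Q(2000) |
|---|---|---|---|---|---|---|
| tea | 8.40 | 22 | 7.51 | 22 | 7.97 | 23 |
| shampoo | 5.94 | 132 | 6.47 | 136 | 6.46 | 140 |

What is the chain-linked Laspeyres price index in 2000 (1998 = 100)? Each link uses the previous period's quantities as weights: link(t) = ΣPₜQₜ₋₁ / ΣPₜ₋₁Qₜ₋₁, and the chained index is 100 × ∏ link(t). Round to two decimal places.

106.08

Link 1998→1999:
ΣP(1999)Q(1998) = 7.51×22 + 6.47×132 = 165.22 + 854.04 = 1019.26
ΣP(1998)Q(1998) = 8.40×22 + 5.94×132 = 184.8 + 784.08 = 968.88
link = 1019.26/968.88 = 1.051998
Link 1999→2000:
ΣP(2000)Q(1999) = 7.97×22 + 6.46×136 = 175.34 + 878.56 = 1053.9
ΣP(1999)Q(1999) = 7.51×22 + 6.47×136 = 165.22 + 879.92 = 1045.14
link = 1053.9/1045.14 = 1.008382
Chained index = 100 × 1.051998 × 1.008382 = 106.0816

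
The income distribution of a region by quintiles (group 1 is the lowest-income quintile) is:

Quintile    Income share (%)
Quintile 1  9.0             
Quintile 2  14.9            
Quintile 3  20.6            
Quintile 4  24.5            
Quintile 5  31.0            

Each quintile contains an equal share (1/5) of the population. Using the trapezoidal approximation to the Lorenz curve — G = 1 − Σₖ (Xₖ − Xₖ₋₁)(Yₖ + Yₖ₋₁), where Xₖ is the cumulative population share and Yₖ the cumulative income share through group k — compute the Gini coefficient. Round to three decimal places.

Cumulative income shares Yₖ: 0.0900, 0.2390, 0.4450, 0.6900, 1.0000
Σ (Xₖ−Xₖ₋₁)(Yₖ+Yₖ₋₁) = (1/5)(0.0900+0.0000) + (1/5)(0.2390+0.0900) + (1/5)(0.4450+0.2390) + (1/5)(0.6900+0.4450) + (1/5)(1.0000+0.6900)
  = 0.0180 + 0.0658 + 0.1368 + 0.2270 + 0.3380 = 0.7856
G = 1 − 0.7856 = 0.2144

0.214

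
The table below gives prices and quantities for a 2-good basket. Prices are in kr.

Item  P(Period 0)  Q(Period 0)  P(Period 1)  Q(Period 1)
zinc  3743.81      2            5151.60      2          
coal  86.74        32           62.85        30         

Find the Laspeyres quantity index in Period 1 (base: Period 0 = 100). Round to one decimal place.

98.3

Laspeyres quantity index uses base-period prices as weights.
ΣP(Period 0)·Q(Period 1) = 3743.81×2 + 86.74×30 = 7487.62 + 2602.2 = 10089.82
ΣP(Period 0)·Q(Period 0) = 3743.81×2 + 86.74×32 = 7487.62 + 2775.68 = 10263.3
Index = 10089.82 / 10263.3 × 100 = 98.3097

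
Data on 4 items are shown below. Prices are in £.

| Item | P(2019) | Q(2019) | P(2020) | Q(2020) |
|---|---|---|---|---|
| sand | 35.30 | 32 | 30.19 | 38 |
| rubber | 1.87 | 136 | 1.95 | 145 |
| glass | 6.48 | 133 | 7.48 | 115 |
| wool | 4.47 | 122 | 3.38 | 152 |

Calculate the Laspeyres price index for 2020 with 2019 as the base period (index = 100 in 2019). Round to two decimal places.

Laspeyres price index uses base-period quantities as weights.
ΣP(2020)·Q(2019) = 30.19×32 + 1.95×136 + 7.48×133 + 3.38×122 = 966.08 + 265.2 + 994.84 + 412.36 = 2638.48
ΣP(2019)·Q(2019) = 35.30×32 + 1.87×136 + 6.48×133 + 4.47×122 = 1129.6 + 254.32 + 861.84 + 545.34 = 2791.1
Index = 2638.48 / 2791.1 × 100 = 94.5319

94.53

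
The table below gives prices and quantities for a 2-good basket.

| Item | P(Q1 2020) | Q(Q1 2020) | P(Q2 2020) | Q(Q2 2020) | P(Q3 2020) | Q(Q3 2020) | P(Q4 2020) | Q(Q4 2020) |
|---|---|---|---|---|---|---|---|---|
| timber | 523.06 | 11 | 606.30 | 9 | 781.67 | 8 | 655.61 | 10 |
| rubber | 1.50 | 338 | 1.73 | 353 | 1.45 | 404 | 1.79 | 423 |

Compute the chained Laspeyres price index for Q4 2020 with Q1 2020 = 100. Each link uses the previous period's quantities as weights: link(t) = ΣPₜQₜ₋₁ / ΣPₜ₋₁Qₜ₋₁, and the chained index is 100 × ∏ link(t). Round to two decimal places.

125.76

Link Q1 2020→Q2 2020:
ΣP(Q2 2020)Q(Q1 2020) = 606.30×11 + 1.73×338 = 6669.3 + 584.74 = 7254.04
ΣP(Q1 2020)Q(Q1 2020) = 523.06×11 + 1.50×338 = 5753.66 + 507 = 6260.66
link = 7254.04/6260.66 = 1.158670
Link Q2 2020→Q3 2020:
ΣP(Q3 2020)Q(Q2 2020) = 781.67×9 + 1.45×353 = 7035.03 + 511.85 = 7546.88
ΣP(Q2 2020)Q(Q2 2020) = 606.30×9 + 1.73×353 = 5456.7 + 610.69 = 6067.39
link = 7546.88/6067.39 = 1.243843
Link Q3 2020→Q4 2020:
ΣP(Q4 2020)Q(Q3 2020) = 655.61×8 + 1.79×404 = 5244.88 + 723.16 = 5968.04
ΣP(Q3 2020)Q(Q3 2020) = 781.67×8 + 1.45×404 = 6253.36 + 585.8 = 6839.16
link = 5968.04/6839.16 = 0.872628
Chained index = 100 × 1.158670 × 1.243843 × 0.872628 = 125.7634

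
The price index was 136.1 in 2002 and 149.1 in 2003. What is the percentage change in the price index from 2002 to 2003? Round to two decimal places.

9.55%

Change = (149.1 − 136.1) / 136.1 × 100
       = 13.0 / 136.1 × 100 = 9.5518%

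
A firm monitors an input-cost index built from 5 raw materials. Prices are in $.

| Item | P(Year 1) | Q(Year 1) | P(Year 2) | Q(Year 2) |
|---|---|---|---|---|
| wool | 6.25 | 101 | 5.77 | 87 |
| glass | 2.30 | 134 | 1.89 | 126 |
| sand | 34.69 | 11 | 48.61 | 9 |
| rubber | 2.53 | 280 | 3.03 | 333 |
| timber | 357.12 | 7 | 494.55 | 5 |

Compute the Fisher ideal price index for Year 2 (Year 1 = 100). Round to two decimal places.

124.44

Laspeyres component (base-period weights):
ΣP(Year 2)Q(Year 1) = 5.77×101 + 1.89×134 + 48.61×11 + 3.03×280 + 494.55×7 = 582.77 + 253.26 + 534.71 + 848.4 + 3461.85 = 5680.99
ΣP(Year 1)Q(Year 1) = 6.25×101 + 2.30×134 + 34.69×11 + 2.53×280 + 357.12×7 = 631.25 + 308.2 + 381.59 + 708.4 + 2499.84 = 4529.28
L = 5680.99 / 4529.28 × 100 = 125.4281
Paasche component (current-period weights):
ΣP(Year 2)Q(Year 2) = 5.77×87 + 1.89×126 + 48.61×9 + 3.03×333 + 494.55×5 = 501.99 + 238.14 + 437.49 + 1008.99 + 2472.75 = 4659.36
ΣP(Year 1)Q(Year 2) = 6.25×87 + 2.30×126 + 34.69×9 + 2.53×333 + 357.12×5 = 543.75 + 289.8 + 312.21 + 842.49 + 1785.6 = 3773.85
P = 4659.36 / 3773.85 × 100 = 123.4644
Fisher = √(L × P) = √(125.4281 × 123.4644) = 124.4424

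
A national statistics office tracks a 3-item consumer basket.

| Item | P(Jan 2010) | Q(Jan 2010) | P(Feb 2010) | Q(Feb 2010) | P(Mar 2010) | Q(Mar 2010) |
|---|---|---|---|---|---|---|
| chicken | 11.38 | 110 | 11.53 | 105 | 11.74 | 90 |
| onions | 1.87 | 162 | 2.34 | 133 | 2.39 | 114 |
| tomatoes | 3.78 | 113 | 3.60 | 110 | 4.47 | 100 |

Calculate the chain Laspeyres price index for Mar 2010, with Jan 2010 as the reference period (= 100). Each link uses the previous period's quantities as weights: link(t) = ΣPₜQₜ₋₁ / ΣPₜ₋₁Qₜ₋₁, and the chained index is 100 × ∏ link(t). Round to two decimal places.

Link Jan 2010→Feb 2010:
ΣP(Feb 2010)Q(Jan 2010) = 11.53×110 + 2.34×162 + 3.60×113 = 1268.3 + 379.08 + 406.8 = 2054.18
ΣP(Jan 2010)Q(Jan 2010) = 11.38×110 + 1.87×162 + 3.78×113 = 1251.8 + 302.94 + 427.14 = 1981.88
link = 2054.18/1981.88 = 1.036481
Link Feb 2010→Mar 2010:
ΣP(Mar 2010)Q(Feb 2010) = 11.74×105 + 2.39×133 + 4.47×110 = 1232.7 + 317.87 + 491.7 = 2042.27
ΣP(Feb 2010)Q(Feb 2010) = 11.53×105 + 2.34×133 + 3.60×110 = 1210.65 + 311.22 + 396 = 1917.87
link = 2042.27/1917.87 = 1.064864
Chained index = 100 × 1.036481 × 1.064864 = 110.3710

110.37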